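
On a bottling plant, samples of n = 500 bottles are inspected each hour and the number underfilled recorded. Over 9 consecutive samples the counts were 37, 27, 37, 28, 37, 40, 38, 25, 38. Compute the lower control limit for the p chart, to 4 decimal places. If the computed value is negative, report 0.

0.0344

p̄ = Σdᵢ / (k·n) = 307 / (9 × 500) = 0.06822
LCL = p̄ − 3·√(p̄(1−p̄)/n) = 0.06822 − 3 × 0.01128 = 0.03440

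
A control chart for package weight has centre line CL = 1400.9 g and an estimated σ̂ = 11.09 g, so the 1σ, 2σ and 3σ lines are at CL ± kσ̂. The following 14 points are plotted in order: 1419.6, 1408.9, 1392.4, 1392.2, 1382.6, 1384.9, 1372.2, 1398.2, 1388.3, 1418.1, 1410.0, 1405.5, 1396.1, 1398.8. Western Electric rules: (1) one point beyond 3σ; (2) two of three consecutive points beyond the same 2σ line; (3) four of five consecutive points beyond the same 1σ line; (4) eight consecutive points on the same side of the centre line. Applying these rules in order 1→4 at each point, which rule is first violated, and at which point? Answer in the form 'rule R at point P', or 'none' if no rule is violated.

Zone of each point (C = within 1σ̂, B = 1σ̂–2σ̂, A = 2σ̂–3σ̂, * = beyond 3σ̂; sign = side of CL): 1:+B, 2:+C, 3:-C, 4:-C, 5:-B, 6:-B, 7:-A, 8:-C, 9:-B, 10:+B, 11:+C, 12:+C, 13:-C, 14:-C
Rule 3 (four of five consecutive points beyond the same 1σ limit) is satisfied at point 9.

rule 3 at point 9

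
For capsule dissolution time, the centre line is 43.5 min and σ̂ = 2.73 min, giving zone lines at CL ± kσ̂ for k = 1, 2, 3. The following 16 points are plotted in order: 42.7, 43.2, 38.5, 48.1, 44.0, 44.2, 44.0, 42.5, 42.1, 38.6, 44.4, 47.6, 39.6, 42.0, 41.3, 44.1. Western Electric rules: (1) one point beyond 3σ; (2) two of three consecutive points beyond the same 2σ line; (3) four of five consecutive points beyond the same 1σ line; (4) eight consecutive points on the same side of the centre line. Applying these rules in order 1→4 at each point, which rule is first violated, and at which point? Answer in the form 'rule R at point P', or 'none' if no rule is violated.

none

Zone of each point (C = within 1σ̂, B = 1σ̂–2σ̂, A = 2σ̂–3σ̂, * = beyond 3σ̂; sign = side of CL): 1:-C, 2:-C, 3:-B, 4:+B, 5:+C, 6:+C, 7:+C, 8:-C, 9:-C, 10:-B, 11:+C, 12:+B, 13:-B, 14:-C, 15:-C, 16:+C
No rule fires across all 16 points.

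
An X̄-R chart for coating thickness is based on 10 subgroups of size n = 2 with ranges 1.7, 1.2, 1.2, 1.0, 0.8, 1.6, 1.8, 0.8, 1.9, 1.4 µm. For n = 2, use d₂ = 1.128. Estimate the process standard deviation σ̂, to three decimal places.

1.188

R̄ = (1.7 + 1.2 + 1.2 + 1.0 + 0.8 + 1.6 + 1.8 + 0.8 + 1.9 + 1.4) / 10 = 1.3400
σ̂ = R̄ / d₂ = 1.3400 / 1.128 = 1.1879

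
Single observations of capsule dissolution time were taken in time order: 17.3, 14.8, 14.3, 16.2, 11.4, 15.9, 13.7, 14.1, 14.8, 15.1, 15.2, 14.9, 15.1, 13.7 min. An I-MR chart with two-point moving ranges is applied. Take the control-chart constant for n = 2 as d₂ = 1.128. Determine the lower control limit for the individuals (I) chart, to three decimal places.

10.699

X̄ = (17.3 + 14.8 + 14.3 + 16.2 + 11.4 + 15.9 + 13.7 + 14.1 + 14.8 + 15.1 + 15.2 + 14.9 + 15.1 + 13.7) / 14 = 14.7500
Moving ranges: 2.5, 0.5, 1.9, 4.8, 4.5, 2.2, 0.4, 0.7, 0.3, 0.1, 0.3, 0.2, 1.4; M̄R̄ = 19.8000 / 13 = 1.5231
LCL = X̄ − 3·M̄R̄/d₂ = 14.7500 − 3 × 1.5231 / 1.128 = 10.6993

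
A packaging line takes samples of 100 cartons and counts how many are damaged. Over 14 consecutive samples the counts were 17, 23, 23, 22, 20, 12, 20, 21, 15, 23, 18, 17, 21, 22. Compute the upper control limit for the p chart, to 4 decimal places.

p̄ = Σdᵢ / (k·n) = 274 / (14 × 100) = 0.19571
UCL = p̄ + 3·√(p̄(1−p̄)/n) = 0.19571 + 3 × √(0.19571×0.80429/100) = 0.19571 + 3 × 0.03967 = 0.31474

0.3147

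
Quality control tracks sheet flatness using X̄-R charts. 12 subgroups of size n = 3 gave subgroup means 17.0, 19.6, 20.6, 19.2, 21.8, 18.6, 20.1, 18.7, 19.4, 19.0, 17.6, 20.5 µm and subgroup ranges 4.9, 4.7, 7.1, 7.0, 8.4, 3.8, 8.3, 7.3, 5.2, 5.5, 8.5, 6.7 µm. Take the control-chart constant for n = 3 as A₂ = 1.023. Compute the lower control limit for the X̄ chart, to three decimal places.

12.743

X̄̄ = (17.0 + 19.6 + 20.6 + 19.2 + 21.8 + 18.6 + 20.1 + 18.7 + 19.4 + 19.0 + 17.6 + 20.5) / 12 = 232.1000 / 12 = 19.3417
R̄ = (4.9 + 4.7 + 7.1 + 7.0 + 8.4 + 3.8 + 8.3 + 7.3 + 5.2 + 5.5 + 8.5 + 6.7) / 12 = 77.4000 / 12 = 6.4500
LCL = X̄̄ − A₂·R̄ = 19.3417 − 1.023 × 6.4500 = 12.7433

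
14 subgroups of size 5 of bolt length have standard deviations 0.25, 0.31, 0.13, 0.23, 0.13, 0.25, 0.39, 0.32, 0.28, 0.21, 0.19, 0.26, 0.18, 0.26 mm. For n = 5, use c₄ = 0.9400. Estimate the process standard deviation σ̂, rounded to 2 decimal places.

s̄ = (0.25 + 0.31 + 0.13 + 0.23 + 0.13 + 0.25 + 0.39 + 0.32 + 0.28 + 0.21 + 0.19 + 0.26 + 0.18 + 0.26) / 14 = 0.2421
σ̂ = s̄ / c₄ = 0.2421 / 0.9400 = 0.2576

0.26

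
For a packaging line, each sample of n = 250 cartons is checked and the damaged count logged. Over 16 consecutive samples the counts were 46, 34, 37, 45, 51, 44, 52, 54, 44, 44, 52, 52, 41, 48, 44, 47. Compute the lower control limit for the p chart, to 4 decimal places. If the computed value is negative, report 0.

0.1103

p̄ = Σdᵢ / (k·n) = 735 / (16 × 250) = 0.18375
LCL = p̄ − 3·√(p̄(1−p̄)/n) = 0.18375 − 3 × 0.02449 = 0.11027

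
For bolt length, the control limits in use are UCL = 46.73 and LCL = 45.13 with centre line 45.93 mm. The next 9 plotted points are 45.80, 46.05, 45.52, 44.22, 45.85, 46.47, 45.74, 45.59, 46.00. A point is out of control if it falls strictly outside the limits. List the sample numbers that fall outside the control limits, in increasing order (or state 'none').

4

Compare each point to [45.13, 46.73]: sample 4 = 44.22 < LCL.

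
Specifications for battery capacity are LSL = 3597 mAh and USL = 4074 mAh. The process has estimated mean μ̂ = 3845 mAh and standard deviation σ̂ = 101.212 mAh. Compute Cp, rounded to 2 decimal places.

Cp = (USL − LSL) / (6σ̂) = (4074 − 3597) / (6 × 101.212) = 477.0000 / 607.2720 = 0.7855

0.79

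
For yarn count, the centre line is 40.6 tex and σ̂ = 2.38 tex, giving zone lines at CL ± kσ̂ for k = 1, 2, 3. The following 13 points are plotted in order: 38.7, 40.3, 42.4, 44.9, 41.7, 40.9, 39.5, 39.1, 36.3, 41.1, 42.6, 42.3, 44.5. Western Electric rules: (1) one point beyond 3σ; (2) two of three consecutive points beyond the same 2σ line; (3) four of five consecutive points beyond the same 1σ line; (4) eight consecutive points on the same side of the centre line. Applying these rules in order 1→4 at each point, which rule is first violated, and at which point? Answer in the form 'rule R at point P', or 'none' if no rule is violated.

none

Zone of each point (C = within 1σ̂, B = 1σ̂–2σ̂, A = 2σ̂–3σ̂, * = beyond 3σ̂; sign = side of CL): 1:-C, 2:-C, 3:+C, 4:+B, 5:+C, 6:+C, 7:-C, 8:-C, 9:-B, 10:+C, 11:+C, 12:+C, 13:+B
No rule fires across all 13 points.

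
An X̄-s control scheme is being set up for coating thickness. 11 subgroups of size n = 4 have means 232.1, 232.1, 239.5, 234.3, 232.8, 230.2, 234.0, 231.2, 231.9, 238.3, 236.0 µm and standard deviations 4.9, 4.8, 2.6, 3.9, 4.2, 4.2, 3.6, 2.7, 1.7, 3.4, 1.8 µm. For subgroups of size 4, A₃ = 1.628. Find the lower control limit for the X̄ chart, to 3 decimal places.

228.260

X̄̄ = (232.1 + 232.1 + 239.5 + 234.3 + 232.8 + 230.2 + 234.0 + 231.2 + 231.9 + 238.3 + 236.0) / 11 = 233.8545
s̄ = (4.9 + 4.8 + 2.6 + 3.9 + 4.2 + 4.2 + 3.6 + 2.7 + 1.7 + 3.4 + 1.8) / 11 = 3.4364
LCL = X̄̄ − A₃·s̄ = 233.8545 − 1.628 × 3.4364 = 228.2601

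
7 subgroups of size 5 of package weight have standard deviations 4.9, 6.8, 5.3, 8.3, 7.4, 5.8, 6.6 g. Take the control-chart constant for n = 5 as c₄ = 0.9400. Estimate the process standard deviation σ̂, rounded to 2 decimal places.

6.85

s̄ = (4.9 + 6.8 + 5.3 + 8.3 + 7.4 + 5.8 + 6.6) / 7 = 6.4429
σ̂ = s̄ / c₄ = 6.4429 / 0.9400 = 6.8541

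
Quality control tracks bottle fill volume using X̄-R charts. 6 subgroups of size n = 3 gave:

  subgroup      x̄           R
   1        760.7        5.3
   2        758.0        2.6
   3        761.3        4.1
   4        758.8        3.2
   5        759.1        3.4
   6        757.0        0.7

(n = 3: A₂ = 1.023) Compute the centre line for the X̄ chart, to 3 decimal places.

X̄̄ = (760.7 + 758.0 + 761.3 + 758.8 + 759.1 + 757.0) / 6 = 4554.9000 / 6 = 759.1500
CL = X̄̄ = 759.1500

759.150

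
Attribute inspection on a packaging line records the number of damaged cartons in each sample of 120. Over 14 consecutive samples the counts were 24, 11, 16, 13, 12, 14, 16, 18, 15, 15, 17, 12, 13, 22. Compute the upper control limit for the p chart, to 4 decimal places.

p̄ = Σdᵢ / (k·n) = 218 / (14 × 120) = 0.12976
UCL = p̄ + 3·√(p̄(1−p̄)/n) = 0.12976 + 3 × √(0.12976×0.87024/120) = 0.12976 + 3 × 0.03068 = 0.22179

0.2218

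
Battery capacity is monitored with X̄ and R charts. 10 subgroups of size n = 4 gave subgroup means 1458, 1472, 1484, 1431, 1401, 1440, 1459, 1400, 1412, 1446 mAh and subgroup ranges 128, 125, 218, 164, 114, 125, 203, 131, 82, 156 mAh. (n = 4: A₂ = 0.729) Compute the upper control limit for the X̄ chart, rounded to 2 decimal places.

1545.71

X̄̄ = (1458 + 1472 + 1484 + 1431 + 1401 + 1440 + 1459 + 1400 + 1412 + 1446) / 10 = 14403.0000 / 10 = 1440.3000
R̄ = (128 + 125 + 218 + 164 + 114 + 125 + 203 + 131 + 82 + 156) / 10 = 1446.0000 / 10 = 144.6000
UCL = X̄̄ + A₂·R̄ = 1440.3000 + 0.729 × 144.6000 = 1545.7134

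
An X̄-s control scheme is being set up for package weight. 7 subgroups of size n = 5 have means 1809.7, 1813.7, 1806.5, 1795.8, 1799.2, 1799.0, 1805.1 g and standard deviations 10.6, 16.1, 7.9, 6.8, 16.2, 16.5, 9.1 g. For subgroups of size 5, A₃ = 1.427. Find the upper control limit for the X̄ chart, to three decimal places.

1821.104

X̄̄ = (1809.7 + 1813.7 + 1806.5 + 1795.8 + 1799.2 + 1799.0 + 1805.1) / 7 = 1804.1429
s̄ = (10.6 + 16.1 + 7.9 + 6.8 + 16.2 + 16.5 + 9.1) / 7 = 11.8857
UCL = X̄̄ + A₃·s̄ = 1804.1429 + 1.427 × 11.8857 = 1821.1038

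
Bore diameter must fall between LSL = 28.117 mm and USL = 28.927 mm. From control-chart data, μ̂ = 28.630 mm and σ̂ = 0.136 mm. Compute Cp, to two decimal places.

Cp = (USL − LSL) / (6σ̂) = (28.927 − 28.117) / (6 × 0.136) = 0.8100 / 0.8160 = 0.9926

0.99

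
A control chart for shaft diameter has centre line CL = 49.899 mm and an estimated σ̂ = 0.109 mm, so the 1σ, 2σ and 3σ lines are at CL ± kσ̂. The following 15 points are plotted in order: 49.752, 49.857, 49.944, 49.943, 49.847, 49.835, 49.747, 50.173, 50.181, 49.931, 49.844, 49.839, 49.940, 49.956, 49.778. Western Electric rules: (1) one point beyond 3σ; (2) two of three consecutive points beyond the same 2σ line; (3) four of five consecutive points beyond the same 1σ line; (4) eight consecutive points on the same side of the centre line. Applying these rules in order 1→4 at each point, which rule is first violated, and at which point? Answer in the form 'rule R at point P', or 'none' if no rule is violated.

Zone of each point (C = within 1σ̂, B = 1σ̂–2σ̂, A = 2σ̂–3σ̂, * = beyond 3σ̂; sign = side of CL): 1:-B, 2:-C, 3:+C, 4:+C, 5:-C, 6:-C, 7:-B, 8:+A, 9:+A, 10:+C, 11:-C, 12:-C, 13:+C, 14:+C, 15:-B
Rule 2 (two of three consecutive points beyond the same 2σ limit) is satisfied at point 9.

rule 2 at point 9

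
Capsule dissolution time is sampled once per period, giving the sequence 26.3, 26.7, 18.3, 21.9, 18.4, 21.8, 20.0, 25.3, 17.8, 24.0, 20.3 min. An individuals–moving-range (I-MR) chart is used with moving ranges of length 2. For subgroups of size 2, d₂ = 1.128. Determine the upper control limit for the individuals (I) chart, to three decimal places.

33.540

X̄ = (26.3 + 26.7 + 18.3 + 21.9 + 18.4 + 21.8 + 20.0 + 25.3 + 17.8 + 24.0 + 20.3) / 11 = 21.8909
Moving ranges: 0.4, 8.4, 3.6, 3.5, 3.4, 1.8, 5.3, 7.5, 6.2, 3.7; M̄R̄ = 43.8000 / 10 = 4.3800
UCL = X̄ + 3·M̄R̄/d₂ = 21.8909 + 3 × 4.3800 / 1.128 = 33.5398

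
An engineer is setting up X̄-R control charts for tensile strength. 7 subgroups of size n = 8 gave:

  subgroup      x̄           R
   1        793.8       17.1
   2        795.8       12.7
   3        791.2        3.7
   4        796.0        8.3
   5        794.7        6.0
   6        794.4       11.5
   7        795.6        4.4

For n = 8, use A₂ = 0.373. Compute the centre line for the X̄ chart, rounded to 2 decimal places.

X̄̄ = (793.8 + 795.8 + 791.2 + 796.0 + 794.7 + 794.4 + 795.6) / 7 = 5561.5000 / 7 = 794.5000
CL = X̄̄ = 794.5000

794.50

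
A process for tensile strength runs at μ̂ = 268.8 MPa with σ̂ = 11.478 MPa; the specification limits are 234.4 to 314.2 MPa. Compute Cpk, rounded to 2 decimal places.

Cpu = (USL − μ̂) / (3σ̂) = (314.2 − 268.8) / (3 × 11.478) = 1.3185; Cpl = (μ̂ − LSL) / (3σ̂) = (268.8 − 234.4) / (3 × 11.478) = 0.9990; Cpk = min(Cpu, Cpl) = 0.9990

1.00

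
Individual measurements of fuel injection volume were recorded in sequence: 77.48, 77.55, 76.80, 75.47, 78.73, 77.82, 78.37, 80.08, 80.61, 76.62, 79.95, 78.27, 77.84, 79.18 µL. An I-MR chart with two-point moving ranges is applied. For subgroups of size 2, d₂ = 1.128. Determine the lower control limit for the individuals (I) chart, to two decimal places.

74.13

X̄ = (77.48 + 77.55 + 76.80 + 75.47 + 78.73 + 77.82 + 78.37 + 80.08 + 80.61 + 76.62 + 79.95 + 78.27 + 77.84 + 79.18) / 14 = 78.1979
Moving ranges: 0.07, 0.75, 1.33, 3.26, 0.91, 0.55, 1.71, 0.53, 3.99, 3.33, 1.68, 0.43, 1.34; M̄R̄ = 19.8800 / 13 = 1.5292
LCL = X̄ − 3·M̄R̄/d₂ = 78.1979 − 3 × 1.5292 / 1.128 = 74.1308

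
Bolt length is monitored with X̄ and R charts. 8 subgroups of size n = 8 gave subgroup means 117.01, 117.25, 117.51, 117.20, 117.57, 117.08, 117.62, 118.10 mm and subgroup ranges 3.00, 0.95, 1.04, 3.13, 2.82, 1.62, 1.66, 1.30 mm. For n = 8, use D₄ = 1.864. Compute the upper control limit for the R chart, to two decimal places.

R̄ = (3.00 + 0.95 + 1.04 + 3.13 + 2.82 + 1.62 + 1.66 + 1.30) / 8 = 15.5200 / 8 = 1.9400
UCL_R = D₄·R̄ = 1.864 × 1.9400 = 3.6162

3.62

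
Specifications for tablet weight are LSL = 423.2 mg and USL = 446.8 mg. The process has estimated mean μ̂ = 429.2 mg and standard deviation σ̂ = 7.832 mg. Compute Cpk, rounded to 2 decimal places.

Cpu = (USL − μ̂) / (3σ̂) = (446.8 − 429.2) / (3 × 7.832) = 0.7491; Cpl = (μ̂ − LSL) / (3σ̂) = (429.2 − 423.2) / (3 × 7.832) = 0.2554; Cpk = min(Cpu, Cpl) = 0.2554

0.26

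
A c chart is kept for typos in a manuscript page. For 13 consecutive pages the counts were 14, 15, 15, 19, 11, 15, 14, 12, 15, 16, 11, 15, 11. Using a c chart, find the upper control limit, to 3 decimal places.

c̄ = (14 + 15 + 15 + 19 + 11 + 15 + 14 + 12 + 15 + 16 + 11 + 15 + 11) / 13 = 183 / 13 = 14.0769
UCL = c̄ + 3√c̄ = 14.0769 + 3 × √14.0769 = 14.0769 + 3 × 3.7519 = 25.3327

25.333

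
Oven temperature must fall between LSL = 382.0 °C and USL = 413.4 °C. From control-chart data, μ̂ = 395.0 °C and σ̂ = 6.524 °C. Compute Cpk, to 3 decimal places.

Cpu = (USL − μ̂) / (3σ̂) = (413.4 − 395.0) / (3 × 6.524) = 0.9401; Cpl = (μ̂ − LSL) / (3σ̂) = (395.0 − 382.0) / (3 × 6.524) = 0.6642; Cpk = min(Cpu, Cpl) = 0.6642

0.664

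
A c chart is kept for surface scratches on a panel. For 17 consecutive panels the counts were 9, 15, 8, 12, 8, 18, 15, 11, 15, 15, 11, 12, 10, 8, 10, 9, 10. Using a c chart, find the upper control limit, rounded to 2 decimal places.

c̄ = (9 + 15 + 8 + 12 + 8 + 18 + 15 + 11 + 15 + 15 + 11 + 12 + 10 + 8 + 10 + 9 + 10) / 17 = 196 / 17 = 11.5294
UCL = c̄ + 3√c̄ = 11.5294 + 3 × √11.5294 = 11.5294 + 3 × 3.3955 = 21.7159

21.72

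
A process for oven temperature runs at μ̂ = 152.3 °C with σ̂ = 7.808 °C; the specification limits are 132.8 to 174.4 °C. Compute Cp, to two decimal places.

0.89

Cp = (USL − LSL) / (6σ̂) = (174.4 − 132.8) / (6 × 7.808) = 41.6000 / 46.8480 = 0.8880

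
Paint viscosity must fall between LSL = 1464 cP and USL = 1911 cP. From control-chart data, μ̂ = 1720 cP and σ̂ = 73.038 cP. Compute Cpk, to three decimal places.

Cpu = (USL − μ̂) / (3σ̂) = (1911 − 1720) / (3 × 73.038) = 0.8717; Cpl = (μ̂ − LSL) / (3σ̂) = (1720 − 1464) / (3 × 73.038) = 1.1683; Cpk = min(Cpu, Cpl) = 0.8717

0.872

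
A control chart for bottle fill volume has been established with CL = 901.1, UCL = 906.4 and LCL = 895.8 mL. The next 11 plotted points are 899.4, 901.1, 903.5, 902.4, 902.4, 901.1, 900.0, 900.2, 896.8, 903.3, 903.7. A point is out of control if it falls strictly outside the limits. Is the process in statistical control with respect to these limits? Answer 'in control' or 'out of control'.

All 11 points lie within [895.8, 906.4].

in control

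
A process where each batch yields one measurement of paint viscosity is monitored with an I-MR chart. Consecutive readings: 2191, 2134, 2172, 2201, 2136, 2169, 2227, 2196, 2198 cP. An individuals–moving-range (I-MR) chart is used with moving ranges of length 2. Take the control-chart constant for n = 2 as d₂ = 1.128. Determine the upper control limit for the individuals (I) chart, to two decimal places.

2284.50

X̄ = (2191 + 2134 + 2172 + 2201 + 2136 + 2169 + 2227 + 2196 + 2198) / 9 = 2180.4444
Moving ranges: 57, 38, 29, 65, 33, 58, 31, 2; M̄R̄ = 313.0000 / 8 = 39.1250
UCL = X̄ + 3·M̄R̄/d₂ = 2180.4444 + 3 × 39.1250 / 1.128 = 2284.5003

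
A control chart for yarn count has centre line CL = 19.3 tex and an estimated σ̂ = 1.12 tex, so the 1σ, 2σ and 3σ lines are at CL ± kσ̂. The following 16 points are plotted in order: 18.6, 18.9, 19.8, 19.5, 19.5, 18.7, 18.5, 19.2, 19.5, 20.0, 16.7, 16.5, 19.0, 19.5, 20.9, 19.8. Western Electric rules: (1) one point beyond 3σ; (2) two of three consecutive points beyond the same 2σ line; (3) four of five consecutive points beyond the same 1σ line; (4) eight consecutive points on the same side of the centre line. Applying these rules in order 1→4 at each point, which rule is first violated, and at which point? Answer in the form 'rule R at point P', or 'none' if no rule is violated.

rule 2 at point 12

Zone of each point (C = within 1σ̂, B = 1σ̂–2σ̂, A = 2σ̂–3σ̂, * = beyond 3σ̂; sign = side of CL): 1:-C, 2:-C, 3:+C, 4:+C, 5:+C, 6:-C, 7:-C, 8:-C, 9:+C, 10:+C, 11:-A, 12:-A, 13:-C, 14:+C, 15:+B, 16:+C
Rule 2 (two of three consecutive points beyond the same 2σ limit) is satisfied at point 12.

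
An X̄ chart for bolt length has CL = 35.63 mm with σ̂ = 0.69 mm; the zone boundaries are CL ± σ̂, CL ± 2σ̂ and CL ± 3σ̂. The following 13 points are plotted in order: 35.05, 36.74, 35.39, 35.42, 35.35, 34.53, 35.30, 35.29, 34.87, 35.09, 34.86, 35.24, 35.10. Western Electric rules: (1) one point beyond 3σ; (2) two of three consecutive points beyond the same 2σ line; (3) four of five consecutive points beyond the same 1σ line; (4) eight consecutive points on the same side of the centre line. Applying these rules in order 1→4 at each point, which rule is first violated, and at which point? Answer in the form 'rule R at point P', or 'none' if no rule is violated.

Zone of each point (C = within 1σ̂, B = 1σ̂–2σ̂, A = 2σ̂–3σ̂, * = beyond 3σ̂; sign = side of CL): 1:-C, 2:+B, 3:-C, 4:-C, 5:-C, 6:-B, 7:-C, 8:-C, 9:-B, 10:-C, 11:-B, 12:-C, 13:-C
Rule 4 (eight consecutive points on the same side of the centre line) is satisfied at point 10.

rule 4 at point 10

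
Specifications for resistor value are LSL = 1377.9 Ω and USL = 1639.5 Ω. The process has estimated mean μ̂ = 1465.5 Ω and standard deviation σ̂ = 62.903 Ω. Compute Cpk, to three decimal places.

0.464

Cpu = (USL − μ̂) / (3σ̂) = (1639.5 − 1465.5) / (3 × 62.903) = 0.9221; Cpl = (μ̂ − LSL) / (3σ̂) = (1465.5 − 1377.9) / (3 × 62.903) = 0.4642; Cpk = min(Cpu, Cpl) = 0.4642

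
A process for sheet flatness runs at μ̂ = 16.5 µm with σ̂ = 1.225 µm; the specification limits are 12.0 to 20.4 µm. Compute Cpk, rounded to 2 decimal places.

1.06

Cpu = (USL − μ̂) / (3σ̂) = (20.4 − 16.5) / (3 × 1.225) = 1.0612; Cpl = (μ̂ − LSL) / (3σ̂) = (16.5 − 12.0) / (3 × 1.225) = 1.2245; Cpk = min(Cpu, Cpl) = 1.0612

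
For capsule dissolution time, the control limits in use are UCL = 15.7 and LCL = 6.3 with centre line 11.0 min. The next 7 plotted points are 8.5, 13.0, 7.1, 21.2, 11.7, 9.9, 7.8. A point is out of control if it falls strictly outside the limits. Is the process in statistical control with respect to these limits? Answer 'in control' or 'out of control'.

out of control

Compare each point to [6.3, 15.7]: sample 4 = 21.2 > UCL.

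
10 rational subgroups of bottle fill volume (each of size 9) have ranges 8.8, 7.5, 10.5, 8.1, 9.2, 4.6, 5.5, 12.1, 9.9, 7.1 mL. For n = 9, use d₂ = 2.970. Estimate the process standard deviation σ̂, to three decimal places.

R̄ = (8.8 + 7.5 + 10.5 + 8.1 + 9.2 + 4.6 + 5.5 + 12.1 + 9.9 + 7.1) / 10 = 8.3300
σ̂ = R̄ / d₂ = 8.3300 / 2.970 = 2.8047

2.805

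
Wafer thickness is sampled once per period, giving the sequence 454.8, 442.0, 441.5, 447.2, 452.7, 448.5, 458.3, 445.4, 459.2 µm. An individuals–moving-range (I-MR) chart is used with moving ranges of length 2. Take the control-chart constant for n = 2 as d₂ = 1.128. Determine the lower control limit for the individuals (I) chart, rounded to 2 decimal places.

X̄ = (454.8 + 442.0 + 441.5 + 447.2 + 452.7 + 448.5 + 458.3 + 445.4 + 459.2) / 9 = 449.9556
Moving ranges: 12.8, 0.5, 5.7, 5.5, 4.2, 9.8, 12.9, 13.8; M̄R̄ = 65.2000 / 8 = 8.1500
LCL = X̄ − 3·M̄R̄/d₂ = 449.9556 − 3 × 8.1500 / 1.128 = 428.2800

428.28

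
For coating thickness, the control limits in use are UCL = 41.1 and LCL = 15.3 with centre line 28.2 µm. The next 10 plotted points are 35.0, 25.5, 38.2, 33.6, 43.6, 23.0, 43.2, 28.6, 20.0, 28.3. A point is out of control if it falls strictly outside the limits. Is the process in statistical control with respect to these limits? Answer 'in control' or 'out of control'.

out of control

Compare each point to [15.3, 41.1]: sample 5 = 43.6 > UCL; sample 7 = 43.2 > UCL.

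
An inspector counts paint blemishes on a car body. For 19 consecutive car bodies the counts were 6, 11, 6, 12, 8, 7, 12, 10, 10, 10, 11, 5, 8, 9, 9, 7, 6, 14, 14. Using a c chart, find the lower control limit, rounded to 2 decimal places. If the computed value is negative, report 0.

c̄ = (6 + 11 + 6 + 12 + 8 + 7 + 12 + 10 + 10 + 10 + 11 + 5 + 8 + 9 + 9 + 7 + 6 + 14 + 14) / 19 = 175 / 19 = 9.2105
LCL = c̄ − 3√c̄ = 9.2105 − 3 × 3.0349 = 0.1059

0.11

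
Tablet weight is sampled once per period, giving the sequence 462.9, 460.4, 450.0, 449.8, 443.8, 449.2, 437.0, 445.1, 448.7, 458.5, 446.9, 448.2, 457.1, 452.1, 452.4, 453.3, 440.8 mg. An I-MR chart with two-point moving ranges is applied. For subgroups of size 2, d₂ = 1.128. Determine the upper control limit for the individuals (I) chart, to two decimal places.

466.77

X̄ = (462.9 + 460.4 + 450.0 + 449.8 + 443.8 + 449.2 + 437.0 + 445.1 + 448.7 + 458.5 + 446.9 + 448.2 + 457.1 + 452.1 + 452.4 + 453.3 + 440.8) / 17 = 450.3647
Moving ranges: 2.5, 10.4, 0.2, 6.0, 5.4, 12.2, 8.1, 3.6, 9.8, 11.6, 1.3, 8.9, 5.0, 0.3, 0.9, 12.5; M̄R̄ = 98.7000 / 16 = 6.1688
UCL = X̄ + 3·M̄R̄/d₂ = 450.3647 + 3 × 6.1688 / 1.128 = 466.7710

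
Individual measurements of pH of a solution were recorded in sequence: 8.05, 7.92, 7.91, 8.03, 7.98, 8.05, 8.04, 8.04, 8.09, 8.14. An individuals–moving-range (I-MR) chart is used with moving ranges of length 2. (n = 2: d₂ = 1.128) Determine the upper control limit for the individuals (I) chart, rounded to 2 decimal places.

X̄ = (8.05 + 7.92 + 7.91 + 8.03 + 7.98 + 8.05 + 8.04 + 8.04 + 8.09 + 8.14) / 10 = 8.0250
Moving ranges: 0.13, 0.01, 0.12, 0.05, 0.07, 0.01, 0.00, 0.05, 0.05; M̄R̄ = 0.4900 / 9 = 0.0544
UCL = X̄ + 3·M̄R̄/d₂ = 8.0250 + 3 × 0.0544 / 1.128 = 8.1698

8.17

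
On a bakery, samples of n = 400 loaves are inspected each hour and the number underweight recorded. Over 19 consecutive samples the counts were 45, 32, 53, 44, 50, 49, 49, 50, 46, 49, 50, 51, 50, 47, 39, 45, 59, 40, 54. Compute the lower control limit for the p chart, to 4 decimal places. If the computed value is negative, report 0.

p̄ = Σdᵢ / (k·n) = 902 / (19 × 400) = 0.11868
LCL = p̄ − 3·√(p̄(1−p̄)/n) = 0.11868 − 3 × 0.01617 = 0.07017

0.0702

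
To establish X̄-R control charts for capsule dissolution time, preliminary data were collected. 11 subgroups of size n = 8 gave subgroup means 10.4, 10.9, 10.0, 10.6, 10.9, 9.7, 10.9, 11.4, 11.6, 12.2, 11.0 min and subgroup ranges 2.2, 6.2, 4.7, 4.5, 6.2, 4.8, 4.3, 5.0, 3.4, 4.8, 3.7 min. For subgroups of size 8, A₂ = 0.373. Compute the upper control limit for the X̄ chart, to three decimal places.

12.561

X̄̄ = (10.4 + 10.9 + 10.0 + 10.6 + 10.9 + 9.7 + 10.9 + 11.4 + 11.6 + 12.2 + 11.0) / 11 = 119.6000 / 11 = 10.8727
R̄ = (2.2 + 6.2 + 4.7 + 4.5 + 6.2 + 4.8 + 4.3 + 5.0 + 3.4 + 4.8 + 3.7) / 11 = 49.8000 / 11 = 4.5273
UCL = X̄̄ + A₂·R̄ = 10.8727 + 0.373 × 4.5273 = 12.5614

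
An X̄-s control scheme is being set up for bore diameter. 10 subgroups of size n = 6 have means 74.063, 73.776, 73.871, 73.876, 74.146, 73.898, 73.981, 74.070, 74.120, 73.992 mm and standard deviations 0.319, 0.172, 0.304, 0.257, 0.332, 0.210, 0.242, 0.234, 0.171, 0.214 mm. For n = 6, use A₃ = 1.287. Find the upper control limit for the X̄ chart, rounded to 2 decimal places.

X̄̄ = (74.063 + 73.776 + 73.871 + 73.876 + 74.146 + 73.898 + 73.981 + 74.070 + 74.120 + 73.992) / 10 = 73.9793
s̄ = (0.319 + 0.172 + 0.304 + 0.257 + 0.332 + 0.210 + 0.242 + 0.234 + 0.171 + 0.214) / 10 = 0.2455
UCL = X̄̄ + A₃·s̄ = 73.9793 + 1.287 × 0.2455 = 74.2953

74.30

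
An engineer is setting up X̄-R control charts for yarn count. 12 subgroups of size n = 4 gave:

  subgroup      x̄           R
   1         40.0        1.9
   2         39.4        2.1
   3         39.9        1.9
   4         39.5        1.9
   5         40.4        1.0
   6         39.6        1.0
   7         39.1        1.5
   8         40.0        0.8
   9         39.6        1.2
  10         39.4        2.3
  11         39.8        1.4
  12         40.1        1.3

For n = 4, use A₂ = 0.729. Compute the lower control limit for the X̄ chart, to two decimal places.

X̄̄ = (40.0 + 39.4 + 39.9 + 39.5 + 40.4 + 39.6 + 39.1 + 40.0 + 39.6 + 39.4 + 39.8 + 40.1) / 12 = 476.8000 / 12 = 39.7333
R̄ = (1.9 + 2.1 + 1.9 + 1.9 + 1.0 + 1.0 + 1.5 + 0.8 + 1.2 + 2.3 + 1.4 + 1.3) / 12 = 18.3000 / 12 = 1.5250
LCL = X̄̄ − A₂·R̄ = 39.7333 − 0.729 × 1.5250 = 38.6216

38.62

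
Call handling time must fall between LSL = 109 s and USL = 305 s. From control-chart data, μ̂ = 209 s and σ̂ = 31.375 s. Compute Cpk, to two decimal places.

1.02

Cpu = (USL − μ̂) / (3σ̂) = (305 − 209) / (3 × 31.375) = 1.0199; Cpl = (μ̂ − LSL) / (3σ̂) = (209 − 109) / (3 × 31.375) = 1.0624; Cpk = min(Cpu, Cpl) = 1.0199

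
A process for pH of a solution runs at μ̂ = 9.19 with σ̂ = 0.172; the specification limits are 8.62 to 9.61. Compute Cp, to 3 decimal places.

0.959

Cp = (USL − LSL) / (6σ̂) = (9.61 − 8.62) / (6 × 0.172) = 0.9900 / 1.0320 = 0.9593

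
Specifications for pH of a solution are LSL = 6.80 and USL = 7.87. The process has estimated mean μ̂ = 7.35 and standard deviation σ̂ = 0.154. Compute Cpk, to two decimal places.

Cpu = (USL − μ̂) / (3σ̂) = (7.87 − 7.35) / (3 × 0.154) = 1.1255; Cpl = (μ̂ − LSL) / (3σ̂) = (7.35 − 6.80) / (3 × 0.154) = 1.1905; Cpk = min(Cpu, Cpl) = 1.1255

1.13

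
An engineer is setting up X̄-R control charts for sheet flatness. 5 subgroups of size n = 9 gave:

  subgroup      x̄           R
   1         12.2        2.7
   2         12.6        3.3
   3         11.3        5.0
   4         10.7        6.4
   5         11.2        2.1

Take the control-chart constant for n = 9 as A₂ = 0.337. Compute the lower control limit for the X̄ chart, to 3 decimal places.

10.286

X̄̄ = (12.2 + 12.6 + 11.3 + 10.7 + 11.2) / 5 = 58.0000 / 5 = 11.6000
R̄ = (2.7 + 3.3 + 5.0 + 6.4 + 2.1) / 5 = 19.5000 / 5 = 3.9000
LCL = X̄̄ − A₂·R̄ = 11.6000 − 0.337 × 3.9000 = 10.2857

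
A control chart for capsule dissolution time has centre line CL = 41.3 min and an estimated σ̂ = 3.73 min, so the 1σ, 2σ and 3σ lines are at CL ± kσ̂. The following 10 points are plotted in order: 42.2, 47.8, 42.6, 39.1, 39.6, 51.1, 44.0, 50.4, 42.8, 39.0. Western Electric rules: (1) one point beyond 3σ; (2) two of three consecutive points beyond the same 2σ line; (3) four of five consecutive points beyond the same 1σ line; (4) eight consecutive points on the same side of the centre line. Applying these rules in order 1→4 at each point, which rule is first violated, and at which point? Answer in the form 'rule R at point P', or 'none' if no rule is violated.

Zone of each point (C = within 1σ̂, B = 1σ̂–2σ̂, A = 2σ̂–3σ̂, * = beyond 3σ̂; sign = side of CL): 1:+C, 2:+B, 3:+C, 4:-C, 5:-C, 6:+A, 7:+C, 8:+A, 9:+C, 10:-C
Rule 2 (two of three consecutive points beyond the same 2σ limit) is satisfied at point 8.

rule 2 at point 8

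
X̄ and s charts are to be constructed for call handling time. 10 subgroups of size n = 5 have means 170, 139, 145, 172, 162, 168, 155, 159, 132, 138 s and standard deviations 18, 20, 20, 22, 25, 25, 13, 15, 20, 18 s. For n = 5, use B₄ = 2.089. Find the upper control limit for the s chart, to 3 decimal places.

40.944

s̄ = (18 + 20 + 20 + 22 + 25 + 25 + 13 + 15 + 20 + 18) / 10 = 19.6000
UCL_s = B₄·s̄ = 2.089 × 19.6000 = 40.9444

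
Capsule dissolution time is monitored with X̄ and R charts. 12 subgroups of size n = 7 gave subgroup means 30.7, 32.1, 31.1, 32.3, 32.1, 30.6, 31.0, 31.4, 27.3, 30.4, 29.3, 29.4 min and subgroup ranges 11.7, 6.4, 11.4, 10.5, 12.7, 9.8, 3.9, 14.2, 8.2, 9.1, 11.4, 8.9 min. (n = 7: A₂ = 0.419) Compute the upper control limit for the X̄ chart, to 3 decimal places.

34.769

X̄̄ = (30.7 + 32.1 + 31.1 + 32.3 + 32.1 + 30.6 + 31.0 + 31.4 + 27.3 + 30.4 + 29.3 + 29.4) / 12 = 367.7000 / 12 = 30.6417
R̄ = (11.7 + 6.4 + 11.4 + 10.5 + 12.7 + 9.8 + 3.9 + 14.2 + 8.2 + 9.1 + 11.4 + 8.9) / 12 = 118.2000 / 12 = 9.8500
UCL = X̄̄ + A₂·R̄ = 30.6417 + 0.419 × 9.8500 = 34.7688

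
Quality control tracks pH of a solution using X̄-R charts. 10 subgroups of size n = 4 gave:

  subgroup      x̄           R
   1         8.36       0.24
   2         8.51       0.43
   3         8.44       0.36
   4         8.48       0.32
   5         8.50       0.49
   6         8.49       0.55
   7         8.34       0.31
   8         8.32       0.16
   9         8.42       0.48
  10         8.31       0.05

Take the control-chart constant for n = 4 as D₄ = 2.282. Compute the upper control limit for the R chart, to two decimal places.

0.77

R̄ = (0.24 + 0.43 + 0.36 + 0.32 + 0.49 + 0.55 + 0.31 + 0.16 + 0.48 + 0.05) / 10 = 3.3900 / 10 = 0.3390
UCL_R = D₄·R̄ = 2.282 × 0.3390 = 0.7736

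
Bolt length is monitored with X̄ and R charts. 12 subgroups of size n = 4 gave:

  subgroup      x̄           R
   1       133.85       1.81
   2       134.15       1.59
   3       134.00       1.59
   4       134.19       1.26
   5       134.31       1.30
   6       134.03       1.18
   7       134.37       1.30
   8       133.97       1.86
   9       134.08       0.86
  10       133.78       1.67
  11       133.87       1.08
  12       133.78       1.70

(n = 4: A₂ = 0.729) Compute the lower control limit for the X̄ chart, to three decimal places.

132.987

X̄̄ = (133.85 + 134.15 + 134.00 + 134.19 + 134.31 + 134.03 + 134.37 + 133.97 + 134.08 + 133.78 + 133.87 + 133.78) / 12 = 1608.3800 / 12 = 134.0317
R̄ = (1.81 + 1.59 + 1.59 + 1.26 + 1.30 + 1.18 + 1.30 + 1.86 + 0.86 + 1.67 + 1.08 + 1.70) / 12 = 17.2000 / 12 = 1.4333
LCL = X̄̄ − A₂·R̄ = 134.0317 − 0.729 × 1.4333 = 132.9868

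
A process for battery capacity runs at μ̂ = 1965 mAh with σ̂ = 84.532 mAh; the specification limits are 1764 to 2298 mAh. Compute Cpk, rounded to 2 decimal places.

0.79

Cpu = (USL − μ̂) / (3σ̂) = (2298 − 1965) / (3 × 84.532) = 1.3131; Cpl = (μ̂ − LSL) / (3σ̂) = (1965 − 1764) / (3 × 84.532) = 0.7926; Cpk = min(Cpu, Cpl) = 0.7926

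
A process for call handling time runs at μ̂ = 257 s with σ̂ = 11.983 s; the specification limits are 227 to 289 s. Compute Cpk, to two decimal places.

Cpu = (USL − μ̂) / (3σ̂) = (289 − 257) / (3 × 11.983) = 0.8901; Cpl = (μ̂ − LSL) / (3σ̂) = (257 − 227) / (3 × 11.983) = 0.8345; Cpk = min(Cpu, Cpl) = 0.8345

0.83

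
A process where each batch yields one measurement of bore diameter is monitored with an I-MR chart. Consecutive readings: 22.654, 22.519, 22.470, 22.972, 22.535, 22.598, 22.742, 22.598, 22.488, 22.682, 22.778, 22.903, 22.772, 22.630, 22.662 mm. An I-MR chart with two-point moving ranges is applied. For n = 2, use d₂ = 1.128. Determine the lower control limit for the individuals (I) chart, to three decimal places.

22.229

X̄ = (22.654 + 22.519 + 22.470 + 22.972 + 22.535 + 22.598 + 22.742 + 22.598 + 22.488 + 22.682 + 22.778 + 22.903 + 22.772 + 22.630 + 22.662) / 15 = 22.6669
Moving ranges: 0.135, 0.049, 0.502, 0.437, 0.063, 0.144, 0.144, 0.110, 0.194, 0.096, 0.125, 0.131, 0.142, 0.032; M̄R̄ = 2.3040 / 14 = 0.1646
LCL = X̄ − 3·M̄R̄/d₂ = 22.6669 − 3 × 0.1646 / 1.128 = 22.2292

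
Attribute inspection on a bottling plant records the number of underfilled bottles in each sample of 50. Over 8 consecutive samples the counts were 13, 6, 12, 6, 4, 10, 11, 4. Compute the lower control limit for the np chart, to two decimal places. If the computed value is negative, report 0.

0.38

p̄ = Σdᵢ / (k·n) = 66 / (8 × 50) = 0.16500
LCL = np̄ − 3·√(np̄(1−p̄)) = 8.2500 − 3 × 2.6246 = 0.3761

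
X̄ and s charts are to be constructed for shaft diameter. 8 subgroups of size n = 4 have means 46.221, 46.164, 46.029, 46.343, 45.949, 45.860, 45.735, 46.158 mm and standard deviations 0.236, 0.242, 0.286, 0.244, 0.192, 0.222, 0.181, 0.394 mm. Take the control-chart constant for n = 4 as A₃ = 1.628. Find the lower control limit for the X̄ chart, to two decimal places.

45.65

X̄̄ = (46.221 + 46.164 + 46.029 + 46.343 + 45.949 + 45.860 + 45.735 + 46.158) / 8 = 46.0574
s̄ = (0.236 + 0.242 + 0.286 + 0.244 + 0.192 + 0.222 + 0.181 + 0.394) / 8 = 0.2496
LCL = X̄̄ − A₃·s̄ = 46.0574 − 1.628 × 0.2496 = 45.6510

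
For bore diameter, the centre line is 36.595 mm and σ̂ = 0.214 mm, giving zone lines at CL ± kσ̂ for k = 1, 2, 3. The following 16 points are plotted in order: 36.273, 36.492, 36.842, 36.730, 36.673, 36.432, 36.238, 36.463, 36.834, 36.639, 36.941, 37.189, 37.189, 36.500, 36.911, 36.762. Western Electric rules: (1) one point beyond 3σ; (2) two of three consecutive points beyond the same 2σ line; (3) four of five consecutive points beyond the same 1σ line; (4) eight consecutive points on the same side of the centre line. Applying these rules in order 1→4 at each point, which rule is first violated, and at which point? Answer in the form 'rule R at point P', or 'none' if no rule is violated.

Zone of each point (C = within 1σ̂, B = 1σ̂–2σ̂, A = 2σ̂–3σ̂, * = beyond 3σ̂; sign = side of CL): 1:-B, 2:-C, 3:+B, 4:+C, 5:+C, 6:-C, 7:-B, 8:-C, 9:+B, 10:+C, 11:+B, 12:+A, 13:+A, 14:-C, 15:+B, 16:+C
Rule 2 (two of three consecutive points beyond the same 2σ limit) is satisfied at point 13.

rule 2 at point 13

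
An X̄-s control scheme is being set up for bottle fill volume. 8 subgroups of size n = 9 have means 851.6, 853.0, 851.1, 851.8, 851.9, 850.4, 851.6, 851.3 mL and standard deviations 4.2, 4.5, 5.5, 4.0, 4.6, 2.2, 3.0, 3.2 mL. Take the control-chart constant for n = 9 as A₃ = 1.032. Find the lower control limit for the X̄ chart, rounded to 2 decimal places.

847.56

X̄̄ = (851.6 + 853.0 + 851.1 + 851.8 + 851.9 + 850.4 + 851.6 + 851.3) / 8 = 851.5875
s̄ = (4.2 + 4.5 + 5.5 + 4.0 + 4.6 + 2.2 + 3.0 + 3.2) / 8 = 3.9000
LCL = X̄̄ − A₃·s̄ = 851.5875 − 1.032 × 3.9000 = 847.5627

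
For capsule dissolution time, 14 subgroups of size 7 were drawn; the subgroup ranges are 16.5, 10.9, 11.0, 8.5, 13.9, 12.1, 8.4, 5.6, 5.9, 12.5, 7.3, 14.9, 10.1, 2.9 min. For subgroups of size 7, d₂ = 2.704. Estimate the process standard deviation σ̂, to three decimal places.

3.711

R̄ = (16.5 + 10.9 + 11.0 + 8.5 + 13.9 + 12.1 + 8.4 + 5.6 + 5.9 + 12.5 + 7.3 + 14.9 + 10.1 + 2.9) / 14 = 10.0357
σ̂ = R̄ / d₂ = 10.0357 / 2.704 = 3.7114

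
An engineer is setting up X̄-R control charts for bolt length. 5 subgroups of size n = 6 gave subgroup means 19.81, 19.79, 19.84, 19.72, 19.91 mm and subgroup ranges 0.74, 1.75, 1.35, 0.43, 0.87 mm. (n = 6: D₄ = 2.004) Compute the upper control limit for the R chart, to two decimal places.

R̄ = (0.74 + 1.75 + 1.35 + 0.43 + 0.87) / 5 = 5.1400 / 5 = 1.0280
UCL_R = D₄·R̄ = 2.004 × 1.0280 = 2.0601

2.06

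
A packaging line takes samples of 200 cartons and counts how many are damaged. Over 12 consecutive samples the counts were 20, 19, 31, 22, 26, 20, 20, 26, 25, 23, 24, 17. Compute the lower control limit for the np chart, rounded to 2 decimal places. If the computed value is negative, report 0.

9.28

p̄ = Σdᵢ / (k·n) = 273 / (12 × 200) = 0.11375
LCL = np̄ − 3·√(np̄(1−p̄)) = 22.7500 − 3 × 4.4902 = 9.2793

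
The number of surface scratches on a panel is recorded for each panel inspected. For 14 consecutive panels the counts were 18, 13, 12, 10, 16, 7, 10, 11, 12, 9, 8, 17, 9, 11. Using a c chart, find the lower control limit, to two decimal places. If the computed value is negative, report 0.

1.41

c̄ = (18 + 13 + 12 + 10 + 16 + 7 + 10 + 11 + 12 + 9 + 8 + 17 + 9 + 11) / 14 = 163 / 14 = 11.6429
LCL = c̄ − 3√c̄ = 11.6429 − 3 × 3.4122 = 1.4064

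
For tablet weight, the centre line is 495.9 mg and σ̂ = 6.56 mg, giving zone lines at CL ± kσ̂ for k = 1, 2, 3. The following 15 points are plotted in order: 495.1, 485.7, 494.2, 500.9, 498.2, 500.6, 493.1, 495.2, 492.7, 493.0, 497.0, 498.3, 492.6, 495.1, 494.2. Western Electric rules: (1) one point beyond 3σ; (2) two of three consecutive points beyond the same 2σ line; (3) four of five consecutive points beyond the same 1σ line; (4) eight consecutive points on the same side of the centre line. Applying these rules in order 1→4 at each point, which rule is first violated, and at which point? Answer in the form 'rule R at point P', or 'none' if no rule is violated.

none

Zone of each point (C = within 1σ̂, B = 1σ̂–2σ̂, A = 2σ̂–3σ̂, * = beyond 3σ̂; sign = side of CL): 1:-C, 2:-B, 3:-C, 4:+C, 5:+C, 6:+C, 7:-C, 8:-C, 9:-C, 10:-C, 11:+C, 12:+C, 13:-C, 14:-C, 15:-C
No rule fires across all 15 points.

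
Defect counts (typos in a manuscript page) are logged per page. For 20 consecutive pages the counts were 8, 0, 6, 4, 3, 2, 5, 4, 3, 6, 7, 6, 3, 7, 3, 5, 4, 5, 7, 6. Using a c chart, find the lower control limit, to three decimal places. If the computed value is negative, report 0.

0.000

c̄ = (8 + 0 + 6 + 4 + 3 + 2 + 5 + 4 + 3 + 6 + 7 + 6 + 3 + 7 + 3 + 5 + 4 + 5 + 7 + 6) / 20 = 94 / 20 = 4.7000
LCL = c̄ − 3√c̄ = 4.7000 − 3 × 2.1679 = -1.8038 → 0 (cannot be negative)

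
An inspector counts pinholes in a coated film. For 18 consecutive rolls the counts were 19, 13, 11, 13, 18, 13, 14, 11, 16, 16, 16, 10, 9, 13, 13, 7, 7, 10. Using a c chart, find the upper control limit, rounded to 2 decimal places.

23.42

c̄ = (19 + 13 + 11 + 13 + 18 + 13 + 14 + 11 + 16 + 16 + 16 + 10 + 9 + 13 + 13 + 7 + 7 + 10) / 18 = 229 / 18 = 12.7222
UCL = c̄ + 3√c̄ = 12.7222 + 3 × √12.7222 = 12.7222 + 3 × 3.5668 = 23.4227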